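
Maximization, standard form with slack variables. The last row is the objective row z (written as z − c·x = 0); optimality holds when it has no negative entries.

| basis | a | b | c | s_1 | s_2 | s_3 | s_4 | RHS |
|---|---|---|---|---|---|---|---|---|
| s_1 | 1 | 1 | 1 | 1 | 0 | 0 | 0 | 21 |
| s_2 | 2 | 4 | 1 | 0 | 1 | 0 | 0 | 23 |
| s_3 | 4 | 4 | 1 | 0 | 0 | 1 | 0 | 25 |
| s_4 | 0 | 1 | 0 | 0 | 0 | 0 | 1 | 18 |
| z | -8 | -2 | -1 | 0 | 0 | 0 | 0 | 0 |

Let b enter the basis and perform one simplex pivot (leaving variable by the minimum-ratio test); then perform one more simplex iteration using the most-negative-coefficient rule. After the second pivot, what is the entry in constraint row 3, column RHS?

Ratio test on column b — row 1: 21/1 = 21; row 2: 23/4 = 23/4; row 3: 25/4 = 25/4; row 4: 18/1 = 18. Minimum is 23/4 at row 2 (s_2 leaves); pivot element 4.
Divide row 2 by 4; eliminate column b from the other rows.
Second iteration: most negative z-row entry is -7 in column a, so a enters.
Ratio test on column a — row 1: (61/4)/(1/2) = 61/2; row 2: (23/4)/(1/2) = 23/2; row 3: 2/2 = 1; row 4: entry -1/2 ≤ 0. Minimum is 1 at row 3 (s_3 leaves); pivot element 2.
Divide row 3 by 2; eliminate column a from the other rows.
After both pivots, the entry at constraint row 3, column RHS is 1.

1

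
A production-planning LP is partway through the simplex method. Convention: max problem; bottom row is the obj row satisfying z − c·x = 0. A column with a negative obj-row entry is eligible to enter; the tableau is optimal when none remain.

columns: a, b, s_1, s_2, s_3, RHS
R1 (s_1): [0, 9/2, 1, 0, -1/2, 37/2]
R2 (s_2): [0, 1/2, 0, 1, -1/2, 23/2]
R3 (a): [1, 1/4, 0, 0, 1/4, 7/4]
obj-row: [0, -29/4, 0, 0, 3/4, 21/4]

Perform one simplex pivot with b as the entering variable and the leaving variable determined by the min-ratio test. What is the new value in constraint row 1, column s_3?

-1/9

Ratio test on column b — row 1: (37/2)/(9/2) = 37/9; row 2: (23/2)/(1/2) = 23; row 3: (7/4)/(1/4) = 7. Minimum is 37/9 at row 1 (s_1 leaves); pivot element 9/2.
Divide row 1 by 9/2; eliminate column b from the other rows.
In the new row 1, the s_3 entry is the old entry divided by the pivot: (-1/2)/(9/2) = -1/9.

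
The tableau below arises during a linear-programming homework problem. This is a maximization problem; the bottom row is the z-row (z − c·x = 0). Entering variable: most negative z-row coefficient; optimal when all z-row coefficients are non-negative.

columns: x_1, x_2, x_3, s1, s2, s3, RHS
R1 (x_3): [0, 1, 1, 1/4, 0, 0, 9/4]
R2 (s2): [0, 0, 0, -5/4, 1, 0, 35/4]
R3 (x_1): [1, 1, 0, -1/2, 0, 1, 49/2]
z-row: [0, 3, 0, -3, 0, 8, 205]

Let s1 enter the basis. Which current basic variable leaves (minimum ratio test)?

Column s1 entries and ratios — x_3: (9/4)/(1/4) = 9; s2: -5/4 ≤ 0, skip; x_1: -1/2 ≤ 0, skip.
Smallest ratio is 9 in the row of x_3, so x_3 leaves.

x_3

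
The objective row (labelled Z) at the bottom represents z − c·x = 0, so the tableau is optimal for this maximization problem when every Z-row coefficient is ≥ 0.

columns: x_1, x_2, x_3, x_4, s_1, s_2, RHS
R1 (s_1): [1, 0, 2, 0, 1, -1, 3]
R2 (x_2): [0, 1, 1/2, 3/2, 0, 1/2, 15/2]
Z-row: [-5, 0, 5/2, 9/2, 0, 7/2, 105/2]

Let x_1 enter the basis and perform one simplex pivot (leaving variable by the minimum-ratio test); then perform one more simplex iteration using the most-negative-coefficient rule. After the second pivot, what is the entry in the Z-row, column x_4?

9

Ratio test on column x_1 — row 1: 3/1 = 3; row 2: entry 0 ≤ 0. Minimum is 3 at row 1 (s_1 leaves); pivot element 1.
Divide row 1 by 1; eliminate column x_1 from the other rows.
Second iteration: most negative Z-row entry is -3/2 in column s_2, so s_2 enters.
Ratio test on column s_2 — row 1: entry -1 ≤ 0; row 2: (15/2)/(1/2) = 15. Minimum is 15 at row 2 (x_2 leaves); pivot element 1/2.
Divide row 2 by 1/2; eliminate column s_2 from the other rows.
After both pivots, the entry at the Z-row, column x_4 is 9.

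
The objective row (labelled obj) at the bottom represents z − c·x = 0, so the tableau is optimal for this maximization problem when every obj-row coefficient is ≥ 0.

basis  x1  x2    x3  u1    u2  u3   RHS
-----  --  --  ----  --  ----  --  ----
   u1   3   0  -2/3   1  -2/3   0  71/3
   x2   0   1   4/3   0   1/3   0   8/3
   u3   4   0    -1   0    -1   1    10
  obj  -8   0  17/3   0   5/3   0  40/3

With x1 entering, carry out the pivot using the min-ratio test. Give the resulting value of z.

100/3

Ratio test on column x1 — row 1: (71/3)/3 = 71/9; row 2: entry 0 ≤ 0; row 3: 10/4 = 5/2. Minimum is 5/2 at row 3 (u3 leaves); pivot element 4.
Pivot on row 3; the obj-row RHS becomes 40/3 − (-8)·(5/2) = 100/3.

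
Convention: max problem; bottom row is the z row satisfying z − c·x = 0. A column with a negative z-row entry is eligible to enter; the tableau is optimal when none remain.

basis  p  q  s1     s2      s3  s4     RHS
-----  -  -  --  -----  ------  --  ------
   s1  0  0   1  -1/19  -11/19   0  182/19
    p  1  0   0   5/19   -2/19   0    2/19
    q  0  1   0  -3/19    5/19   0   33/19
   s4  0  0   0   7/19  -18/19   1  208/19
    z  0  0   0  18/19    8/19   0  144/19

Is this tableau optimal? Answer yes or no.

yes

Every z-row coefficient is ≥ 0, so the tableau is optimal.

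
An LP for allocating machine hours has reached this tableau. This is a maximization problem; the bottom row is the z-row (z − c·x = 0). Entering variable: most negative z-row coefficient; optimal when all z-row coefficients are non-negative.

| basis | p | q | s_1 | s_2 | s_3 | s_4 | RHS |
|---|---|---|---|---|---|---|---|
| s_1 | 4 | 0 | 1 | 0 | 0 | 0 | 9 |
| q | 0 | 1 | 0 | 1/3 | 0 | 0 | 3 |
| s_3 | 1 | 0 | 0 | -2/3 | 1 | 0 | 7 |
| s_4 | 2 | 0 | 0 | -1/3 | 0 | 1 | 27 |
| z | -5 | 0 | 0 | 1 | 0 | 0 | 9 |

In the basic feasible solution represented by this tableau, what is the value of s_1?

s_1 is basic (row 1); its value is the RHS of that row, 9.

9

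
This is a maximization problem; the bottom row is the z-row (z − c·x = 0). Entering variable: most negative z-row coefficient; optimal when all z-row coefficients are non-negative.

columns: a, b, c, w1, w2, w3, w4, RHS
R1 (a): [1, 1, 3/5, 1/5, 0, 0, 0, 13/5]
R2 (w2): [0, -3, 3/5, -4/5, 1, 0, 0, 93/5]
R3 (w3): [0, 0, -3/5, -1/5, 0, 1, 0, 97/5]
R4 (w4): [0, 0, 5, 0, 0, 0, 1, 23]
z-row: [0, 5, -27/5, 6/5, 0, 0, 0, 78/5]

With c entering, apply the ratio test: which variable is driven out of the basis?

a

Column c entries and ratios — a: (13/5)/(3/5) = 13/3; w2: (93/5)/(3/5) = 31; w3: -3/5 ≤ 0, skip; w4: 23/5 = 23/5.
Smallest ratio is 13/3 in the row of a, so a leaves.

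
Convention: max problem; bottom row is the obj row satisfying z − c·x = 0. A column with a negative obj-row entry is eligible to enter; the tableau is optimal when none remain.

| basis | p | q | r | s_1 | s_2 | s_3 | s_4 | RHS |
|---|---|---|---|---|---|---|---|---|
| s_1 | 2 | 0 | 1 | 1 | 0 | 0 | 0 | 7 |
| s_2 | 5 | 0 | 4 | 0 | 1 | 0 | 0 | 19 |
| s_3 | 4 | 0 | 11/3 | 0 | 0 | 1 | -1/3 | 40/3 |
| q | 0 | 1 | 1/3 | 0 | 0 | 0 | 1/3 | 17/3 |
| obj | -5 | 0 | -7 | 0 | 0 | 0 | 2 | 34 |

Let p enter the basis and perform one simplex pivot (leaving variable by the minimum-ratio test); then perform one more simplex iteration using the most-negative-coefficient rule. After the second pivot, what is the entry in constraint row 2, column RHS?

Ratio test on column p — row 1: 7/2 = 7/2; row 2: 19/5 = 19/5; row 3: (40/3)/4 = 10/3; row 4: entry 0 ≤ 0. Minimum is 10/3 at row 3 (s_3 leaves); pivot element 4.
Divide row 3 by 4; eliminate column p from the other rows.
Second iteration: most negative obj-row entry is -29/12 in column r, so r enters.
Ratio test on column r — row 1: entry -5/6 ≤ 0; row 2: entry -7/12 ≤ 0; row 3: (10/3)/(11/12) = 40/11; row 4: (17/3)/(1/3) = 17. Minimum is 40/11 at row 3 (p leaves); pivot element 11/12.
Divide row 3 by 11/12; eliminate column r from the other rows.
After both pivots, the entry at constraint row 2, column RHS is 49/11.

49/11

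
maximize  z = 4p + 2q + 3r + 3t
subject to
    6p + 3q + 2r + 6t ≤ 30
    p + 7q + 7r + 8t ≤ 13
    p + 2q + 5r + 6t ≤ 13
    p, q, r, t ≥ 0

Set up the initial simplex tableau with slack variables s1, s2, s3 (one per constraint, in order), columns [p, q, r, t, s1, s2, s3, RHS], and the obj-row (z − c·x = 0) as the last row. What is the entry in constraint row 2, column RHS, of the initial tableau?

13

The RHS of constraint 2 is b_2 = 13.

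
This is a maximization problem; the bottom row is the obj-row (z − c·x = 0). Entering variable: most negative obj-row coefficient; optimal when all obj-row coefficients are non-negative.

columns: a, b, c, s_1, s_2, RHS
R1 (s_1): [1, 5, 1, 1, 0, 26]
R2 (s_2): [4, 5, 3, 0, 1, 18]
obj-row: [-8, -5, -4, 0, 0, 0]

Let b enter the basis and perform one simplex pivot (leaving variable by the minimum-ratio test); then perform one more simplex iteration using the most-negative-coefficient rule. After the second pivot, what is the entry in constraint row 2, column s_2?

Ratio test on column b — row 1: 26/5 = 26/5; row 2: 18/5 = 18/5. Minimum is 18/5 at row 2 (s_2 leaves); pivot element 5.
Divide row 2 by 5; eliminate column b from the other rows.
Second iteration: most negative obj-row entry is -4 in column a, so a enters.
Ratio test on column a — row 1: entry -3 ≤ 0; row 2: (18/5)/(4/5) = 9/2. Minimum is 9/2 at row 2 (b leaves); pivot element 4/5.
Divide row 2 by 4/5; eliminate column a from the other rows.
After both pivots, the entry at constraint row 2, column s_2 is 1/4.

1/4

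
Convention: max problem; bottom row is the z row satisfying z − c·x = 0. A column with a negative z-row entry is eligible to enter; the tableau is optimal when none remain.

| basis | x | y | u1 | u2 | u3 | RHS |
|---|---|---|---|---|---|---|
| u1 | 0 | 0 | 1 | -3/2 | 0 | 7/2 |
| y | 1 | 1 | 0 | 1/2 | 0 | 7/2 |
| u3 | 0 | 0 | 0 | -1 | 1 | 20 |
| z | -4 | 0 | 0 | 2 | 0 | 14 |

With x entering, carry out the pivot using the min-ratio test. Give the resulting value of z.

Ratio test on column x — row 1: entry 0 ≤ 0; row 2: (7/2)/1 = 7/2; row 3: entry 0 ≤ 0. Minimum is 7/2 at row 2 (y leaves); pivot element 1.
Pivot on row 2; the z-row RHS becomes 14 − (-4)·(7/2) = 28.

28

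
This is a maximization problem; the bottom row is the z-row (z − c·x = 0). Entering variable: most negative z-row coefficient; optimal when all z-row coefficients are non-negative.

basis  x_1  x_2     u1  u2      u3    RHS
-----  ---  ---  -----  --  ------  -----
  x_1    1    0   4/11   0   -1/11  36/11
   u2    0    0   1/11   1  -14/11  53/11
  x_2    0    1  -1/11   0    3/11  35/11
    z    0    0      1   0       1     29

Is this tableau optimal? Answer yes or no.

yes

Every z-row coefficient is ≥ 0, so the tableau is optimal.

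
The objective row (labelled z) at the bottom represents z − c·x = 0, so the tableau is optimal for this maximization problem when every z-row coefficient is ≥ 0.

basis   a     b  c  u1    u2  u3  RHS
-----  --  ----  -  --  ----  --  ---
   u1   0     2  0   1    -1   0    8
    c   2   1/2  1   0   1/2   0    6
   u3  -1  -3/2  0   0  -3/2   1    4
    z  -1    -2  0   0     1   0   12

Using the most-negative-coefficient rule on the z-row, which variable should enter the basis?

b

Negative z-row entries: a: -1, b: -2.
The most negative is -2 in column b, so b enters.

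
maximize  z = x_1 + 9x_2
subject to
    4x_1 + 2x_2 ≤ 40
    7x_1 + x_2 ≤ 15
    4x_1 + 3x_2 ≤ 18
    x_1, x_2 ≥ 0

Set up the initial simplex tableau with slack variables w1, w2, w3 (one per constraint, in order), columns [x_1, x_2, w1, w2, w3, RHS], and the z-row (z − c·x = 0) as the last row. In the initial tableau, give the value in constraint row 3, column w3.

1

Slack w3 belongs to constraint 3; its column is the unit vector e_3, so the entry in row 3 is 1.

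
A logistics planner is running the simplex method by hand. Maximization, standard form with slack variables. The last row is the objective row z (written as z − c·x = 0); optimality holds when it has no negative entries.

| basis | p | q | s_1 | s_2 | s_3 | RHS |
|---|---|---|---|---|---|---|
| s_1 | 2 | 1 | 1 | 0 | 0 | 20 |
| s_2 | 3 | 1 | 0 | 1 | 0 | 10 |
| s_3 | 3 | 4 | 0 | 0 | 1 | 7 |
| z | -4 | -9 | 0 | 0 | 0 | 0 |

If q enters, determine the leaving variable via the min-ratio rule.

Column q entries and ratios — s_1: 20/1 = 20; s_2: 10/1 = 10; s_3: 7/4 = 7/4.
Smallest ratio is 7/4 in the row of s_3, so s_3 leaves.

s_3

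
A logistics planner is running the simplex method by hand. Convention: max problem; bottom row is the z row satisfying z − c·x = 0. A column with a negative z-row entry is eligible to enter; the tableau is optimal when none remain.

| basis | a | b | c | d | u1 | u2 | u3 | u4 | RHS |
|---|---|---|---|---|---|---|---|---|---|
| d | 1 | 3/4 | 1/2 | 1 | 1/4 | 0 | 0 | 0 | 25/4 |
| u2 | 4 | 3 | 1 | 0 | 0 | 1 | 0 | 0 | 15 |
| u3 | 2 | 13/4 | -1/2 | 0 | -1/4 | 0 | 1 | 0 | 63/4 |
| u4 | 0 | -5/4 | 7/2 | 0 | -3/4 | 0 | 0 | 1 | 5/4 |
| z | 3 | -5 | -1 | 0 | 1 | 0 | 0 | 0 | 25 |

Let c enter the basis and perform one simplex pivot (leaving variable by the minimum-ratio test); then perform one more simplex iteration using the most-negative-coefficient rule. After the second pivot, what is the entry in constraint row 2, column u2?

Ratio test on column c — row 1: (25/4)/(1/2) = 25/2; row 2: 15/1 = 15; row 3: entry -1/2 ≤ 0; row 4: (5/4)/(7/2) = 5/14. Minimum is 5/14 at row 4 (u4 leaves); pivot element 7/2.
Divide row 4 by 7/2; eliminate column c from the other rows.
Second iteration: most negative z-row entry is -75/14 in column b, so b enters.
Ratio test on column b — row 1: (85/14)/(13/14) = 85/13; row 2: (205/14)/(47/14) = 205/47; row 3: (223/14)/(43/14) = 223/43; row 4: entry -5/14 ≤ 0. Minimum is 205/47 at row 2 (u2 leaves); pivot element 47/14.
Divide row 2 by 47/14; eliminate column b from the other rows.
After both pivots, the entry at constraint row 2, column u2 is 14/47.

14/47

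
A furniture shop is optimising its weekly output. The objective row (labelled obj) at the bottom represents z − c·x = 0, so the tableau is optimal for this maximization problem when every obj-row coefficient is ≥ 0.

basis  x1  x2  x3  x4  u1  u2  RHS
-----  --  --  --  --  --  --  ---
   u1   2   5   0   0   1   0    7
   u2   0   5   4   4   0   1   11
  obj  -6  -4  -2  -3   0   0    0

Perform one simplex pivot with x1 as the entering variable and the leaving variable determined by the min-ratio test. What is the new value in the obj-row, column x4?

-3

Ratio test on column x1 — row 1: 7/2 = 7/2; row 2: entry 0 ≤ 0. Minimum is 7/2 at row 1 (u1 leaves); pivot element 2.
Divide row 1 by 2; eliminate column x1 from the other rows.
obj-row update in column x4: -3 − (-6)·0 = -3.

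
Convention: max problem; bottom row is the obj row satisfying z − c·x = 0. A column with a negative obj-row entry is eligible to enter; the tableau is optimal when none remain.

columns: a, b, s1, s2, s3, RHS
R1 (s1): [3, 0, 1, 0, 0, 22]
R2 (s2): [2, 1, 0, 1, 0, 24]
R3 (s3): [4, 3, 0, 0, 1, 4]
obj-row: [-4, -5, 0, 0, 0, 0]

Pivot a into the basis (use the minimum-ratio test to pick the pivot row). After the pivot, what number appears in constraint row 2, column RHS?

22

Ratio test on column a — row 1: 22/3 = 22/3; row 2: 24/2 = 12; row 3: 4/4 = 1. Minimum is 1 at row 3 (s3 leaves); pivot element 4.
Divide row 3 by 4; eliminate column a from the other rows.
Row 2 update in column RHS: 24 − 2·1 = 22.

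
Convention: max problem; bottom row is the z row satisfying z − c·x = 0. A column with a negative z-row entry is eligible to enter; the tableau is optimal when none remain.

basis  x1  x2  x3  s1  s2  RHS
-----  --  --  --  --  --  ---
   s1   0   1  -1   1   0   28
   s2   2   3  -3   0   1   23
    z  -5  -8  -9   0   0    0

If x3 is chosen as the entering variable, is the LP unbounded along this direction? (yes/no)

yes

Every constraint-row entry in column x3 is ≤ 0, so increasing x3 is unbounded.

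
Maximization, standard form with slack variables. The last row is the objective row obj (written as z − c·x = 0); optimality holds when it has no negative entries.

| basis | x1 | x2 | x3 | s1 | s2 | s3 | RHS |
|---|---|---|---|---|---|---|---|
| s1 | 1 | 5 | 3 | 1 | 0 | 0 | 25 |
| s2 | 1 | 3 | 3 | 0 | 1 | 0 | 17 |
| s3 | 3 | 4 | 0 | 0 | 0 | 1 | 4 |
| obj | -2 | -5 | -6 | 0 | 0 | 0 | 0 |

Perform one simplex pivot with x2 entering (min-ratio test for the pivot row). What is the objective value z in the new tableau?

Ratio test on column x2 — row 1: 25/5 = 5; row 2: 17/3 = 17/3; row 3: 4/4 = 1. Minimum is 1 at row 3 (s3 leaves); pivot element 4.
Pivot on row 3; the obj-row RHS becomes 0 − (-5)·1 = 5.

5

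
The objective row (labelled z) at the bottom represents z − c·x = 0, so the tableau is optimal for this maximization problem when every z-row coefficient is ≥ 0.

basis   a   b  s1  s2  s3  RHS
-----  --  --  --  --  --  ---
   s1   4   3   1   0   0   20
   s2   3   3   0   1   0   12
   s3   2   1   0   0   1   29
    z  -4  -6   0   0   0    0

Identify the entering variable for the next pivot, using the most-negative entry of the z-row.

Negative z-row entries: a: -4, b: -6.
The most negative is -6 in column b, so b enters.

b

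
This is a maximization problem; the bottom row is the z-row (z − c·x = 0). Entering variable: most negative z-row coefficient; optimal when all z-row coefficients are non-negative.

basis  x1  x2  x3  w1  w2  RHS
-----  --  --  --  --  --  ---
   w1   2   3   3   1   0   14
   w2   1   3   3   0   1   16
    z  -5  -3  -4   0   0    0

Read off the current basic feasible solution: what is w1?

w1 is basic (row 1); its value is the RHS of that row, 14.

14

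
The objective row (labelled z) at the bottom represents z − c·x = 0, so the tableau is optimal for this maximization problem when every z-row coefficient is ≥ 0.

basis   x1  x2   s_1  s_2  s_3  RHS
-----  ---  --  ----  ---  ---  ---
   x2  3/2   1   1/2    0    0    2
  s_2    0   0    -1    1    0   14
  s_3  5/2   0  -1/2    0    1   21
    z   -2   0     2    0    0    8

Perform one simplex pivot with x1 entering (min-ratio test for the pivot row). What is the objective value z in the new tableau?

Ratio test on column x1 — row 1: 2/(3/2) = 4/3; row 2: entry 0 ≤ 0; row 3: 21/(5/2) = 42/5. Minimum is 4/3 at row 1 (x2 leaves); pivot element 3/2.
Pivot on row 1; the z-row RHS becomes 8 − (-2)·(4/3) = 32/3.

32/3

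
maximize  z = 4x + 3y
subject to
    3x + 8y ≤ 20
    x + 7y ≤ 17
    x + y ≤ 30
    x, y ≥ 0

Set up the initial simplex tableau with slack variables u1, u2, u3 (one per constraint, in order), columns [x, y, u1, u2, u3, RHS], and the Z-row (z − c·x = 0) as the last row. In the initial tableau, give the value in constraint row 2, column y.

7

Constraint 2 has coefficient 7 on y.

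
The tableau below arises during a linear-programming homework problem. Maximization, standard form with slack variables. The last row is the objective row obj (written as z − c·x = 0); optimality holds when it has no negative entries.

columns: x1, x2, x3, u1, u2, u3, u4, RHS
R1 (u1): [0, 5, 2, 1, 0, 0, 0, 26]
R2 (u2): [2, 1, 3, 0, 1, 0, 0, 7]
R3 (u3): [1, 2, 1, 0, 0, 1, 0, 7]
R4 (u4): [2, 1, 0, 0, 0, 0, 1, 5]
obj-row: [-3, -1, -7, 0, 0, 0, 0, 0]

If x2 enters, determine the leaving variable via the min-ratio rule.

u3

Column x2 entries and ratios — u1: 26/5 = 26/5; u2: 7/1 = 7; u3: 7/2 = 7/2; u4: 5/1 = 5.
Smallest ratio is 7/2 in the row of u3, so u3 leaves.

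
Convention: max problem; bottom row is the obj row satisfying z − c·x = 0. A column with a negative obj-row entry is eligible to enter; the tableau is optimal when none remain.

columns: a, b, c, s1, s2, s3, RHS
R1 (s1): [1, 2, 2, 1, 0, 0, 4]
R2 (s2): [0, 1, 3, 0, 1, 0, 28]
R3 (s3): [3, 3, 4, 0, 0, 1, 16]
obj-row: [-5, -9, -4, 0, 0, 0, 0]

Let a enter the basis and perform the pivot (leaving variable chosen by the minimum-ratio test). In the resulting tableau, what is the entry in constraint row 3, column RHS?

4

Ratio test on column a — row 1: 4/1 = 4; row 2: entry 0 ≤ 0; row 3: 16/3 = 16/3. Minimum is 4 at row 1 (s1 leaves); pivot element 1.
Divide row 1 by 1; eliminate column a from the other rows.
Row 3 update in column RHS: 16 − 3·4 = 4.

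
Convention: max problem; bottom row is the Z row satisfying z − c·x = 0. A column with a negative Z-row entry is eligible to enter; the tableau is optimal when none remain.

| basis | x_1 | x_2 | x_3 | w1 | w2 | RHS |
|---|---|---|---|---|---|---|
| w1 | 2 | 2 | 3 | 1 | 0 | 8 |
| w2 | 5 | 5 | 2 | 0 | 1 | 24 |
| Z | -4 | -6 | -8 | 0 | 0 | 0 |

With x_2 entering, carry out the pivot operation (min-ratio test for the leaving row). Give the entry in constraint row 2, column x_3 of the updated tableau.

Ratio test on column x_2 — row 1: 8/2 = 4; row 2: 24/5 = 24/5. Minimum is 4 at row 1 (w1 leaves); pivot element 2.
Divide row 1 by 2; eliminate column x_2 from the other rows.
Row 2 update in column x_3: 2 − 5·(3/2) = -11/2.

-11/2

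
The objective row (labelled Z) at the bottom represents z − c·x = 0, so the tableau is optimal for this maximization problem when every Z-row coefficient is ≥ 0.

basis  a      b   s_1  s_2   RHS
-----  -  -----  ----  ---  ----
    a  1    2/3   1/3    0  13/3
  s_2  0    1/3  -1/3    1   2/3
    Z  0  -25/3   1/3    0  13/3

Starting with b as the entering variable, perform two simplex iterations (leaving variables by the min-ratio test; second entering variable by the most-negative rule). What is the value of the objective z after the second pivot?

45

Ratio test on column b — row 1: (13/3)/(2/3) = 13/2; row 2: (2/3)/(1/3) = 2. Minimum is 2 at row 2 (s_2 leaves); pivot element 1/3.
Pivot on row 2; the Z-row RHS becomes 13/3 − (-25/3)·2 = 21.
Next entering variable (most negative Z-row entry -8): s_1.
Ratio test on column s_1 — row 1: 3/1 = 3; row 2: entry -1 ≤ 0. Minimum is 3 at row 1 (a leaves); pivot element 1.
After the second pivot the Z-row RHS is 21 − (-8)·3 = 45.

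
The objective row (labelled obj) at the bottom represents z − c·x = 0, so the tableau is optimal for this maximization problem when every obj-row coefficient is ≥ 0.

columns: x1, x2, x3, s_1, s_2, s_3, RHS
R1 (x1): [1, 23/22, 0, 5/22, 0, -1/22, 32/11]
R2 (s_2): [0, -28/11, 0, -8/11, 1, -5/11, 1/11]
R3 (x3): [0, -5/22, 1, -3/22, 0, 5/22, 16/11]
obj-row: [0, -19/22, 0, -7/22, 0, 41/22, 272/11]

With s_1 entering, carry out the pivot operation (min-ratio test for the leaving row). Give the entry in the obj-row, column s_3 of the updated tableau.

Ratio test on column s_1 — row 1: (32/11)/(5/22) = 64/5; row 2: entry -8/11 ≤ 0; row 3: entry -3/22 ≤ 0. Minimum is 64/5 at row 1 (x1 leaves); pivot element 5/22.
Divide row 1 by 5/22; eliminate column s_1 from the other rows.
obj-row update in column s_3: 41/22 − (-7/22)·(-1/5) = 9/5.

9/5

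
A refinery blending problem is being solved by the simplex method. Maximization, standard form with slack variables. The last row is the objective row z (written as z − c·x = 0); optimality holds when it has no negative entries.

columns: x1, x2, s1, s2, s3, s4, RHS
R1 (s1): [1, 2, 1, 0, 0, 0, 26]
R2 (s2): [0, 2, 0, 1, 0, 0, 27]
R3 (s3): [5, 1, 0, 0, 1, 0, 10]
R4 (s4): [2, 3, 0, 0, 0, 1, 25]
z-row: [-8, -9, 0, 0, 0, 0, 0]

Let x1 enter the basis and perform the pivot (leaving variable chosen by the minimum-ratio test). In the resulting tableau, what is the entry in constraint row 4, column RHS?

Ratio test on column x1 — row 1: 26/1 = 26; row 2: entry 0 ≤ 0; row 3: 10/5 = 2; row 4: 25/2 = 25/2. Minimum is 2 at row 3 (s3 leaves); pivot element 5.
Divide row 3 by 5; eliminate column x1 from the other rows.
Row 4 update in column RHS: 25 − 2·2 = 21.

21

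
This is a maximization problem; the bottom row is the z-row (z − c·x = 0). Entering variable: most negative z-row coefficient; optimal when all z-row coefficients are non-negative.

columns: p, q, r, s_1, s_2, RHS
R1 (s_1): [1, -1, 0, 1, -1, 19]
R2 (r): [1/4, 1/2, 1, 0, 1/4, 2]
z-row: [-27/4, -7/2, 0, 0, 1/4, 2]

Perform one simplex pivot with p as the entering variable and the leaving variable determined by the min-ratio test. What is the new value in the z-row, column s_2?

Ratio test on column p — row 1: 19/1 = 19; row 2: 2/(1/4) = 8. Minimum is 8 at row 2 (r leaves); pivot element 1/4.
Divide row 2 by 1/4; eliminate column p from the other rows.
z-row update in column s_2: 1/4 − (-27/4)·1 = 7.

7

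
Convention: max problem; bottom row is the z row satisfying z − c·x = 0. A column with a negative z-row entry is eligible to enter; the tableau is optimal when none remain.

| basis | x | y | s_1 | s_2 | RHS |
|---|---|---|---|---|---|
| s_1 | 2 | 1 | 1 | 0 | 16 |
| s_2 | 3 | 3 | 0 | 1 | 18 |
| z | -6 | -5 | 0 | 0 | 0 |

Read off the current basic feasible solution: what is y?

0

y is not in the basis, so in the current basic feasible solution y = 0.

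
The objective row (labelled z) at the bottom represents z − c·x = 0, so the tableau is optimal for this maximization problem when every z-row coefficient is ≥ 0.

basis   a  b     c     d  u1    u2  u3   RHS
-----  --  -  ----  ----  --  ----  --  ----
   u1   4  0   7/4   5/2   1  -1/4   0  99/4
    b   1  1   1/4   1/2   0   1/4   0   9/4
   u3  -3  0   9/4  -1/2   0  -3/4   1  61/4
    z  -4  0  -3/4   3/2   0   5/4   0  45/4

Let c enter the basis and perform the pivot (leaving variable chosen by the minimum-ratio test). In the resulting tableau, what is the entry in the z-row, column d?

4/3

Ratio test on column c — row 1: (99/4)/(7/4) = 99/7; row 2: (9/4)/(1/4) = 9; row 3: (61/4)/(9/4) = 61/9. Minimum is 61/9 at row 3 (u3 leaves); pivot element 9/4.
Divide row 3 by 9/4; eliminate column c from the other rows.
z-row update in column d: 3/2 − (-3/4)·(-2/9) = 4/3.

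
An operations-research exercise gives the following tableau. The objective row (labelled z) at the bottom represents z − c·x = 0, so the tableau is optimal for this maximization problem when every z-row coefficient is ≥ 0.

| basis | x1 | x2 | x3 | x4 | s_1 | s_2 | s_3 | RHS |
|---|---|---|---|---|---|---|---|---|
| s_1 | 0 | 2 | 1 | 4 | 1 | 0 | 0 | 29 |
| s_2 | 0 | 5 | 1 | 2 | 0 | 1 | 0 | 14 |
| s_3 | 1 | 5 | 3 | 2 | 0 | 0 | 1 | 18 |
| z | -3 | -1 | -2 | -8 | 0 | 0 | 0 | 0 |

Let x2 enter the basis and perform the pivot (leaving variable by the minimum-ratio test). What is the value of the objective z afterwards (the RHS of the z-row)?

14/5

Ratio test on column x2 — row 1: 29/2 = 29/2; row 2: 14/5 = 14/5; row 3: 18/5 = 18/5. Minimum is 14/5 at row 2 (s_2 leaves); pivot element 5.
Pivot on row 2; the z-row RHS becomes 0 − (-1)·(14/5) = 14/5.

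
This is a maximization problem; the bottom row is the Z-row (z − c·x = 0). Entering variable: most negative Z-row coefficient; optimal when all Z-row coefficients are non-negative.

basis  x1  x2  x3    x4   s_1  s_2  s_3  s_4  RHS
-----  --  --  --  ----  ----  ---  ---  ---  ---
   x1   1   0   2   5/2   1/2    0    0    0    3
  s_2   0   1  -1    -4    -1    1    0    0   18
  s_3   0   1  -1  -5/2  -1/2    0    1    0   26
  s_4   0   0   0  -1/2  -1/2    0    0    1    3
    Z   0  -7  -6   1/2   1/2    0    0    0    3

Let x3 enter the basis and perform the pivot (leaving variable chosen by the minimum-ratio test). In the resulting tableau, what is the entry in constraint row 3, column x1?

Ratio test on column x3 — row 1: 3/2 = 3/2; row 2: entry -1 ≤ 0; row 3: entry -1 ≤ 0; row 4: entry 0 ≤ 0. Minimum is 3/2 at row 1 (x1 leaves); pivot element 2.
Divide row 1 by 2; eliminate column x3 from the other rows.
Row 3 update in column x1: 0 − (-1)·(1/2) = 1/2.

1/2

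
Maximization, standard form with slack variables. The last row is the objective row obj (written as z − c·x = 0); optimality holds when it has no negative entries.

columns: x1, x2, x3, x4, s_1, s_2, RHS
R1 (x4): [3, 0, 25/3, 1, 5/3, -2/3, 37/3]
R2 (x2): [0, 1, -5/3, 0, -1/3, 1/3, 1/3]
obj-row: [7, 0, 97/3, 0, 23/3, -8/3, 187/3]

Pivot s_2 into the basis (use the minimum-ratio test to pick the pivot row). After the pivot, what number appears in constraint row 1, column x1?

Ratio test on column s_2 — row 1: entry -2/3 ≤ 0; row 2: (1/3)/(1/3) = 1. Minimum is 1 at row 2 (x2 leaves); pivot element 1/3.
Divide row 2 by 1/3; eliminate column s_2 from the other rows.
Row 1 update in column x1: 3 − (-2/3)·0 = 3.

3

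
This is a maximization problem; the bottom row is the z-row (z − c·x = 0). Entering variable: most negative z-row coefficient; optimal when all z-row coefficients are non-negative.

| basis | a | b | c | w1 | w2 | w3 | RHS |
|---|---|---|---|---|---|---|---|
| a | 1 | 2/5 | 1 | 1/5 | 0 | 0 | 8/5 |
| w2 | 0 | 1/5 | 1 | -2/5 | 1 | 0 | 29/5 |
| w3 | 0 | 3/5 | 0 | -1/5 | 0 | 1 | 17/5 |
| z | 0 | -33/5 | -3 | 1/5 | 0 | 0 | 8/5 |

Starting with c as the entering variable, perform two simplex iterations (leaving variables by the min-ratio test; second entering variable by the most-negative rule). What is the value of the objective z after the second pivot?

28

Ratio test on column c — row 1: (8/5)/1 = 8/5; row 2: (29/5)/1 = 29/5; row 3: entry 0 ≤ 0. Minimum is 8/5 at row 1 (a leaves); pivot element 1.
Pivot on row 1; the z-row RHS becomes 8/5 − (-3)·(8/5) = 32/5.
Next entering variable (most negative z-row entry -27/5): b.
Ratio test on column b — row 1: (8/5)/(2/5) = 4; row 2: entry -1/5 ≤ 0; row 3: (17/5)/(3/5) = 17/3. Minimum is 4 at row 1 (c leaves); pivot element 2/5.
After the second pivot the z-row RHS is 32/5 − (-27/5)·4 = 28.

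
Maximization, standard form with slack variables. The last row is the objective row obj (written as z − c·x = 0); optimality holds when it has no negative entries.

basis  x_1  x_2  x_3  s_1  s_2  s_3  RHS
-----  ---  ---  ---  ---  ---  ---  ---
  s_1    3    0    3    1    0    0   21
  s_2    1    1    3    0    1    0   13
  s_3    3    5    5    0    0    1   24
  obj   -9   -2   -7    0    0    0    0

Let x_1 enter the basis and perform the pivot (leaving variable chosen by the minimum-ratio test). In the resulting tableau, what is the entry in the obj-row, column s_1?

Ratio test on column x_1 — row 1: 21/3 = 7; row 2: 13/1 = 13; row 3: 24/3 = 8. Minimum is 7 at row 1 (s_1 leaves); pivot element 3.
Divide row 1 by 3; eliminate column x_1 from the other rows.
obj-row update in column s_1: 0 − (-9)·(1/3) = 3.

3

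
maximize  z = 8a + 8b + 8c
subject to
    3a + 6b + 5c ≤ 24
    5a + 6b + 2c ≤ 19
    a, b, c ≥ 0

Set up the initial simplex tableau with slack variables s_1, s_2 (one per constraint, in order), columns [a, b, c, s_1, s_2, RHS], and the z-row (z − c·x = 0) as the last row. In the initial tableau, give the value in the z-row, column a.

The z-row carries the negated objective coefficients: the a entry is -8.

-8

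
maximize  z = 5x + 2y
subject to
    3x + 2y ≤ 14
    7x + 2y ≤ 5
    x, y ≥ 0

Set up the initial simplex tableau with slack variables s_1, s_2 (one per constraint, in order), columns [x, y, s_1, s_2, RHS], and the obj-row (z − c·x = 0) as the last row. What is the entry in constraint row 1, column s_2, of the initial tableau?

0

Slack s_2 belongs to constraint 2; its column is the unit vector e_2, so the entry in row 1 is 0.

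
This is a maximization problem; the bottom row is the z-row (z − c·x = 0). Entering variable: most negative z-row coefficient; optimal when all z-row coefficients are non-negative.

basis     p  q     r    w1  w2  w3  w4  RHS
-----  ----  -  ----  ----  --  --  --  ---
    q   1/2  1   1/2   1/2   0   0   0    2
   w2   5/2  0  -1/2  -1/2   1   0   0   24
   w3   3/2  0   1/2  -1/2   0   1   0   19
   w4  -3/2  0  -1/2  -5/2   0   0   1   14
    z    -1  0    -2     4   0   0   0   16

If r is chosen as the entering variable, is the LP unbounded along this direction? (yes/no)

Column r has positive entries in row(s) 1, 3, so the ratio test bounds it — not unbounded.

no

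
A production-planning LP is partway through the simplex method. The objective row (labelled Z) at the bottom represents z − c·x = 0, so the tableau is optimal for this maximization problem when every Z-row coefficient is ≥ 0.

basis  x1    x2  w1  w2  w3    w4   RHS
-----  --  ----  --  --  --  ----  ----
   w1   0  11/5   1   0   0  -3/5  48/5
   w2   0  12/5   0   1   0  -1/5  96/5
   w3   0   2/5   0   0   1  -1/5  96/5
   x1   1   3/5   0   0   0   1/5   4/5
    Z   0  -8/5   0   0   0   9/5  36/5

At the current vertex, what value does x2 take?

x2 is not in the basis, so in the current basic feasible solution x2 = 0.

0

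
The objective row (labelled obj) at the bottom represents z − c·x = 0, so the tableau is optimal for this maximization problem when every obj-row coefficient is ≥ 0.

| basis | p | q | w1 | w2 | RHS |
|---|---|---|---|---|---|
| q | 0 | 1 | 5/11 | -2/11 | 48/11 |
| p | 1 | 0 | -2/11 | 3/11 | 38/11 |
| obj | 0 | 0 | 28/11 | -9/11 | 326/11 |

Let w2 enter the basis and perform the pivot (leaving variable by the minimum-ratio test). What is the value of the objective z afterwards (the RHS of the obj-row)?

Ratio test on column w2 — row 1: entry -2/11 ≤ 0; row 2: (38/11)/(3/11) = 38/3. Minimum is 38/3 at row 2 (p leaves); pivot element 3/11.
Pivot on row 2; the obj-row RHS becomes 326/11 − (-9/11)·(38/3) = 40.

40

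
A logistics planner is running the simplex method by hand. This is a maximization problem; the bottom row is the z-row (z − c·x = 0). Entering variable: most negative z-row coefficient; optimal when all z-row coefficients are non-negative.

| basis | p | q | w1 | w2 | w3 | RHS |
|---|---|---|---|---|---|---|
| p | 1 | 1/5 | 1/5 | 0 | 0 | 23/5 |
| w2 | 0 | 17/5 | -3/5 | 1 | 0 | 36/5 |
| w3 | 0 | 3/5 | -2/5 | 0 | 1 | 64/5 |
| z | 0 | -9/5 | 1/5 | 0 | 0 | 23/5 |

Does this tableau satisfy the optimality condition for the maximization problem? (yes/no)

The z-row has a negative entry -9/5 in column q, so it is not optimal.

no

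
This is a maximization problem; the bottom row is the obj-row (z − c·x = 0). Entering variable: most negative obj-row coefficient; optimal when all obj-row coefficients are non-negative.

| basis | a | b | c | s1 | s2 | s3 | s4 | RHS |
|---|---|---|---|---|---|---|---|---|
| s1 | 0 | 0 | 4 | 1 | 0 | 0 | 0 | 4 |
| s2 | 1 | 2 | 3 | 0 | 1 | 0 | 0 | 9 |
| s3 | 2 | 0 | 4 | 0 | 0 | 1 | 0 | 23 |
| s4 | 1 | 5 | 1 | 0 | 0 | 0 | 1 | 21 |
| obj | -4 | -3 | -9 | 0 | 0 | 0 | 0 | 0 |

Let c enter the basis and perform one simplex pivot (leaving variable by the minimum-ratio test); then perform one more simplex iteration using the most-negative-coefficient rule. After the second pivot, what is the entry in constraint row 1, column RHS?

Ratio test on column c — row 1: 4/4 = 1; row 2: 9/3 = 3; row 3: 23/4 = 23/4; row 4: 21/1 = 21. Minimum is 1 at row 1 (s1 leaves); pivot element 4.
Divide row 1 by 4; eliminate column c from the other rows.
Second iteration: most negative obj-row entry is -4 in column a, so a enters.
Ratio test on column a — row 1: entry 0 ≤ 0; row 2: 6/1 = 6; row 3: 19/2 = 19/2; row 4: 20/1 = 20. Minimum is 6 at row 2 (s2 leaves); pivot element 1.
Divide row 2 by 1; eliminate column a from the other rows.
After both pivots, the entry at constraint row 1, column RHS is 1.

1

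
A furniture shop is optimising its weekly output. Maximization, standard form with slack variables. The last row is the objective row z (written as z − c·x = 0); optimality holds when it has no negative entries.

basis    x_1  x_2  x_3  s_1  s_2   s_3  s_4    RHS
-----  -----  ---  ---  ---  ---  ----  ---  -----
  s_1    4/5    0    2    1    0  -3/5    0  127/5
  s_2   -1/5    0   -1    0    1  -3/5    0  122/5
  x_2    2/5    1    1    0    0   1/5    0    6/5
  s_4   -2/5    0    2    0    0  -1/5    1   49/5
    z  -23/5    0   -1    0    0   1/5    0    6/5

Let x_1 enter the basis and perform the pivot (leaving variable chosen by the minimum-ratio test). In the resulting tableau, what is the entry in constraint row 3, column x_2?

Ratio test on column x_1 — row 1: (127/5)/(4/5) = 127/4; row 2: entry -1/5 ≤ 0; row 3: (6/5)/(2/5) = 3; row 4: entry -2/5 ≤ 0. Minimum is 3 at row 3 (x_2 leaves); pivot element 2/5.
Divide row 3 by 2/5; eliminate column x_1 from the other rows.
In the new row 3, the x_2 entry is the old entry divided by the pivot: 1/(2/5) = 5/2.

5/2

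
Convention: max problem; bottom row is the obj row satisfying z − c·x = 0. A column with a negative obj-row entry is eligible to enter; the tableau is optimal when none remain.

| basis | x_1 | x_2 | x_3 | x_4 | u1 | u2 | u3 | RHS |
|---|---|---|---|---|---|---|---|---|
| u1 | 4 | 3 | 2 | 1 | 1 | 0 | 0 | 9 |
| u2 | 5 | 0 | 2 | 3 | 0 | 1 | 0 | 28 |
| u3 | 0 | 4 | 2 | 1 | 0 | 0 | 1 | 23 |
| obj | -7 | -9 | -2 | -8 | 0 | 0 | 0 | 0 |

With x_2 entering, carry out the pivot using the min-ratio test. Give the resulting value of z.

Ratio test on column x_2 — row 1: 9/3 = 3; row 2: entry 0 ≤ 0; row 3: 23/4 = 23/4. Minimum is 3 at row 1 (u1 leaves); pivot element 3.
Pivot on row 1; the obj-row RHS becomes 0 − (-9)·3 = 27.

27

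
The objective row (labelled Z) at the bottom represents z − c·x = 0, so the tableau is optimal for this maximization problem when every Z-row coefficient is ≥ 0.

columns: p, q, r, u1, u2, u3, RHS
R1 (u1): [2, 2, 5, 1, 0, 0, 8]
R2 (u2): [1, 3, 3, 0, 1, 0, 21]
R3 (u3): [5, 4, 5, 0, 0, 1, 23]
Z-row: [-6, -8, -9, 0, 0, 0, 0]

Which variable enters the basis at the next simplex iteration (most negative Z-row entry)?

r

Negative Z-row entries: p: -6, q: -8, r: -9.
The most negative is -9 in column r, so r enters.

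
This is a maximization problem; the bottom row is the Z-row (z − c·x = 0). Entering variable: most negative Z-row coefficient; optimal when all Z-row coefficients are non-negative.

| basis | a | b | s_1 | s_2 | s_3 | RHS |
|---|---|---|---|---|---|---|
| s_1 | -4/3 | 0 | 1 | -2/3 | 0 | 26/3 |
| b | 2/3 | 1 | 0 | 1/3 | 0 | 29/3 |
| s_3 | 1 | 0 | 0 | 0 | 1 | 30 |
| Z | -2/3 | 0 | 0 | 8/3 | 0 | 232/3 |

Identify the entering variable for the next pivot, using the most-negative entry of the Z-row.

a

Negative Z-row entries: a: -2/3.
The most negative is -2/3 in column a, so a enters.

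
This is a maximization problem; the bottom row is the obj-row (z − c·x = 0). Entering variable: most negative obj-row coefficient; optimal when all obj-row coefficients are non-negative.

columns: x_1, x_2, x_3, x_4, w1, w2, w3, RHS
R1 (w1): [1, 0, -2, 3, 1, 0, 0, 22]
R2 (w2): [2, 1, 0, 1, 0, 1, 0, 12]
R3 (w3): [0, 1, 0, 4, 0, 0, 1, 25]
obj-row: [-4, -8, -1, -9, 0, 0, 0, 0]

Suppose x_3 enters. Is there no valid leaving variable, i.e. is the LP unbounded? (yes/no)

Every constraint-row entry in column x_3 is ≤ 0, so increasing x_3 is unbounded.

yes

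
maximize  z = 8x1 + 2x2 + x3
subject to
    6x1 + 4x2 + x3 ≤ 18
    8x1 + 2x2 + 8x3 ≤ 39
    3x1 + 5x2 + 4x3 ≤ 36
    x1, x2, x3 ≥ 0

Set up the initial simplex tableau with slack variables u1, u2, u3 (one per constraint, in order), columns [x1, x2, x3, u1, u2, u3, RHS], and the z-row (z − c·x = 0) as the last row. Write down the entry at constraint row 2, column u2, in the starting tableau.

1

Slack u2 belongs to constraint 2; its column is the unit vector e_2, so the entry in row 2 is 1.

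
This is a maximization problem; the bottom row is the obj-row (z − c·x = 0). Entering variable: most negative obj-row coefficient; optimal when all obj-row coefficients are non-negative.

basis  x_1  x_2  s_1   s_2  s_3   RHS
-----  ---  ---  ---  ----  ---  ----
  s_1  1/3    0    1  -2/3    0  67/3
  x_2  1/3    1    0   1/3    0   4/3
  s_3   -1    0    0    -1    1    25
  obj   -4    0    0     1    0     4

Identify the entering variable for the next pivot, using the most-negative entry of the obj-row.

Negative obj-row entries: x_1: -4.
The most negative is -4 in column x_1, so x_1 enters.

x_1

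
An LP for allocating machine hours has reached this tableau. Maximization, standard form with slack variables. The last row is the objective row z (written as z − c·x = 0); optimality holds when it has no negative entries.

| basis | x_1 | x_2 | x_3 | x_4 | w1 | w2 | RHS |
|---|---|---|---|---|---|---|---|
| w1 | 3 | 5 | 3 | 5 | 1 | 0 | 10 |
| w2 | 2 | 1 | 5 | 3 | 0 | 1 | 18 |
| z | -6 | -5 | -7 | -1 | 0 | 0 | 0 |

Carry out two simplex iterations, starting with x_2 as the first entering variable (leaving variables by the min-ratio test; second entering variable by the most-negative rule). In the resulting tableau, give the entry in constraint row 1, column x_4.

5/3

Ratio test on column x_2 — row 1: 10/5 = 2; row 2: 18/1 = 18. Minimum is 2 at row 1 (w1 leaves); pivot element 5.
Divide row 1 by 5; eliminate column x_2 from the other rows.
Second iteration: most negative z-row entry is -4 in column x_3, so x_3 enters.
Ratio test on column x_3 — row 1: 2/(3/5) = 10/3; row 2: 16/(22/5) = 40/11. Minimum is 10/3 at row 1 (x_2 leaves); pivot element 3/5.
Divide row 1 by 3/5; eliminate column x_3 from the other rows.
After both pivots, the entry at constraint row 1, column x_4 is 5/3.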